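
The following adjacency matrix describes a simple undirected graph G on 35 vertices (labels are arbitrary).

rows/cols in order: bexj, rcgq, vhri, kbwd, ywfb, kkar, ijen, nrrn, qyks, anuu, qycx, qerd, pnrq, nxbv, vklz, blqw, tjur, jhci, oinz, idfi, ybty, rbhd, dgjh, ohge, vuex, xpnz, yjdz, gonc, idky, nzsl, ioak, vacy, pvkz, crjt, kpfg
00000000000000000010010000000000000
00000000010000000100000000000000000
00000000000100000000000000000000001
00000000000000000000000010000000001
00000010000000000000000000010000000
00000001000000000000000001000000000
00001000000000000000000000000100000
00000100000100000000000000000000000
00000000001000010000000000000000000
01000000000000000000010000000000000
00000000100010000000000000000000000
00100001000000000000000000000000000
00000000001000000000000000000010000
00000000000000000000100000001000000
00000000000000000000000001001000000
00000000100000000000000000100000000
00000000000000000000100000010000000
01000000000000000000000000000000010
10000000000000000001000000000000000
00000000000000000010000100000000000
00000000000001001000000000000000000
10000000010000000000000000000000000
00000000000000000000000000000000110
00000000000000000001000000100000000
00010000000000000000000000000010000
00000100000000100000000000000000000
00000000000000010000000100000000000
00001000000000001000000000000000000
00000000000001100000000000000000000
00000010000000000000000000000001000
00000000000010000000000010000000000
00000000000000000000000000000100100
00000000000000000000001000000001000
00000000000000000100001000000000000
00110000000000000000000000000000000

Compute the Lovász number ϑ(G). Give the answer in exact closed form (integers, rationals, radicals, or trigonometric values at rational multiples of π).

35*cos(pi/35)/(cos(pi/35) + 1)

Vertex idky has 2 neighbors: nxbv, vklz.
Vertex kpfg has 2 neighbors: vhri, kbwd.
Vertex pvkz has 2 neighbors: dgjh, vacy.
deg(rcgq) = 2; N(rcgq) = {anuu, jhci}.
Every vertex has degree 2 (N=35); connected 2-regular on 35 ⇒ C_{35}.
Distinct eigenvalues (to 5 d.p.): [2.0, 1.96786, 1.87247, 1.7169, 1.50614, 1.24698, 0.94774, 0.61803, 0.26847, -0.08973, -0.44504, -0.78605, -1.10179, -1.38213, -1.61803, -1.80194, -1.92793, -1.99195].
Lovász: ϑ = −35(-2*cos(pi/35))/(2+-(-1)*2*cos(pi/35)) = 35*cos(pi/35)/(cos(pi/35) + 1).
≈ 17.464704027 (to 9 d.p.).
Lovász sandwich 17 ≤ 35*cos(pi/35)/(cos(pi/35) + 1) ≤ 18: both strict.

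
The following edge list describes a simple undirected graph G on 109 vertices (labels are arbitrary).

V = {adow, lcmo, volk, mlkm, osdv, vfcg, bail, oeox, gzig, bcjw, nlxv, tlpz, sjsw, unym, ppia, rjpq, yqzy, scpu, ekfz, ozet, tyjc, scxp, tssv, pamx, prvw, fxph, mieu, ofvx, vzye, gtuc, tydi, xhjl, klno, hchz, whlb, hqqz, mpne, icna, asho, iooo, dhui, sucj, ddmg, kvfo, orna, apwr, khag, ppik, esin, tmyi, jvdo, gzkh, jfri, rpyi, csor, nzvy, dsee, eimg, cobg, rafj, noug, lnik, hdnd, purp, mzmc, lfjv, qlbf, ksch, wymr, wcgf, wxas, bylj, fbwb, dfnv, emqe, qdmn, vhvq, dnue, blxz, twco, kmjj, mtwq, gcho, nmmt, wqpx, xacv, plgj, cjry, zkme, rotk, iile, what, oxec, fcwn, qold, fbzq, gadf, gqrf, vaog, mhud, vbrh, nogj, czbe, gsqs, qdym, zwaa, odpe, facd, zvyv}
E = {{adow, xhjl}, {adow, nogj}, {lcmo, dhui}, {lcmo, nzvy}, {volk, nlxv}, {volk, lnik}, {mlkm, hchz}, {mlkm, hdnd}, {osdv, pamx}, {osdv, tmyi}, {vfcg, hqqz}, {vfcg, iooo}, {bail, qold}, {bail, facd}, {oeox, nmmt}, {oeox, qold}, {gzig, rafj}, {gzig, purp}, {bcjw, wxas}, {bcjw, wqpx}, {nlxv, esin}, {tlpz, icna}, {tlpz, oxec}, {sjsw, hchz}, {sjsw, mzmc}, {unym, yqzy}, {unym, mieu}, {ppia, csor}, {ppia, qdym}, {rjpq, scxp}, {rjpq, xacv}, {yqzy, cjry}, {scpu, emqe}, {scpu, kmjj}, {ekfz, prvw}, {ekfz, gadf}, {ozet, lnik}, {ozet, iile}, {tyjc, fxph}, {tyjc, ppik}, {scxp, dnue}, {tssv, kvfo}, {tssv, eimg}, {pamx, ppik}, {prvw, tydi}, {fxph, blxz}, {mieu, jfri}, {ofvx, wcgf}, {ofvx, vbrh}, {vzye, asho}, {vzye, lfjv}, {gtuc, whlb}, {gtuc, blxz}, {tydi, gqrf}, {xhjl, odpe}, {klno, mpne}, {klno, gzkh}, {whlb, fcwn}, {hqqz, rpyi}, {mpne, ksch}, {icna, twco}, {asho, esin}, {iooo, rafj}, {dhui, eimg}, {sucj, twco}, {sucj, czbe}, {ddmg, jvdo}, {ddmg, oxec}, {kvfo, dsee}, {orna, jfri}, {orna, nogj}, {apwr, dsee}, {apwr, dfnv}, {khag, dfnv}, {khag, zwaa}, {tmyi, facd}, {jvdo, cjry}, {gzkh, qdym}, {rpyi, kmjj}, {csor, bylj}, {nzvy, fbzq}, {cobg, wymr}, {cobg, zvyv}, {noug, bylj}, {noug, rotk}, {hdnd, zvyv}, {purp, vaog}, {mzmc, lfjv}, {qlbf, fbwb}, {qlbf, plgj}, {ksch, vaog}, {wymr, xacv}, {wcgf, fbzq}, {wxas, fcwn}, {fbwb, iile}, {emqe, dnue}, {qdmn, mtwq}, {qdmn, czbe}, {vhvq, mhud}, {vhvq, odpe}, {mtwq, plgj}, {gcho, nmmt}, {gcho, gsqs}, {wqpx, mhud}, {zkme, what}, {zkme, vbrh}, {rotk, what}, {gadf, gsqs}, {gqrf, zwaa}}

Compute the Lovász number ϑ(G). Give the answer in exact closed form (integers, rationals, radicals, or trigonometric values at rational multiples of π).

deg(icna) = 2; N(icna) = {tlpz, twco}.
deg(nogj) = 2; N(nogj) = {adow, orna}.
deg(volk) = 2; N(volk) = {nlxv, lnik}.
Vertex cjry has 2 neighbors: yqzy, jvdo.
2-regular, N=109; the odd cycle C_{109}.
spec(A) ≈ [2.0, 1.99668, 1.98672, 1.97017, 1.94707, 1.9175, 1.88157, 1.83938, 1.79108, 1.73683, 1.67682, 1.61123, 1.54029, 1.46424, 1.38332, 1.2978, 1.20797, 1.11413, 1.01659, 0.91568, 0.81172, 0.70506, 0.59606, 0.48509, 0.3725, 0.25867, 0.14399, 0.02882, -0.08644, -0.20141, -0.31572, -0.42897, -0.5408, -0.65083, -0.7587, -0.86406, -0.96654, -1.06581, -1.16154, -1.25341, -1.34111, -1.42437, -1.50289, -1.57642, -1.64471, -1.70754, -1.76469, -1.81598, -1.86125, -1.90032, -1.93309, -1.95943, -1.97927, -1.99253, -1.99917] (distinct, 5 d.p.).
λ_max=2, λ_min=-2*cos(pi/109); ϑ = −109·λ_min/(λ_max−λ_min) = 109*cos(pi/109)/(cos(pi/109) + 1).
= 54.4887… (decimal).
Check 54 ≤ 109*cos(pi/109)/(cos(pi/109) + 1) ≤ 55: both strict.

109*cos(pi/109)/(cos(pi/109) + 1)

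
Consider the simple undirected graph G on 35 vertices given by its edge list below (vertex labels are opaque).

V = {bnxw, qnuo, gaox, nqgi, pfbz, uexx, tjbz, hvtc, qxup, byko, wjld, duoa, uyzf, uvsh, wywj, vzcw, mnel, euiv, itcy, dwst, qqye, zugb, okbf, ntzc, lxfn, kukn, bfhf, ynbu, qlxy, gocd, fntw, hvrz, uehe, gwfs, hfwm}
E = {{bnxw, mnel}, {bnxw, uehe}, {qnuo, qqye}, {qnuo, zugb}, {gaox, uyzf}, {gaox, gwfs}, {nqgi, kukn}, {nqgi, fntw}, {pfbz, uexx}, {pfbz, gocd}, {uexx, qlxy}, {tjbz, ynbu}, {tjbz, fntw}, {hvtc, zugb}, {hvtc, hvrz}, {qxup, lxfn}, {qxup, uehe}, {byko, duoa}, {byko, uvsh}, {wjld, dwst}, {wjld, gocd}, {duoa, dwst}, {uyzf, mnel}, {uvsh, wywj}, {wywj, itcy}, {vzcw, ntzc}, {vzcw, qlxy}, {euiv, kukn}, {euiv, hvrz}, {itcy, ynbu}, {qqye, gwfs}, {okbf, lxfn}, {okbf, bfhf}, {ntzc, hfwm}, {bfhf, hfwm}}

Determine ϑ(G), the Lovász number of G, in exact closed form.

deg(uehe) = 2; N(uehe) = {bnxw, qxup}.
Vertex euiv has 2 neighbors: kukn, hvrz.
N(nqgi) = {kukn, fntw}, |N(nqgi)| = 2.
Vertex wywj has 2 neighbors: uvsh, itcy.
2-regular, N=35; a single 35-cycle (edge-transitive).
A has 18 distinct eigenvalues ≈ [2.0, 1.967859, 1.87247, 1.716898, 1.506143, 1.24698, 0.947737, 0.618034, 0.268467, -0.08973, -0.445042, -0.78605, -1.101794, -1.382125, -1.618034, -1.801938, -1.927926, -1.991949].
λ_max=2, λ_min=-2*cos(pi/35); ϑ = −35·λ_min/(λ_max−λ_min) = 35*cos(pi/35)/(cos(pi/35) + 1).
≈ 17.4647040 (to 7 d.p.).
Check 17 ≤ 35*cos(pi/35)/(cos(pi/35) + 1) ≤ 18: both strict.

35*cos(pi/35)/(cos(pi/35) + 1)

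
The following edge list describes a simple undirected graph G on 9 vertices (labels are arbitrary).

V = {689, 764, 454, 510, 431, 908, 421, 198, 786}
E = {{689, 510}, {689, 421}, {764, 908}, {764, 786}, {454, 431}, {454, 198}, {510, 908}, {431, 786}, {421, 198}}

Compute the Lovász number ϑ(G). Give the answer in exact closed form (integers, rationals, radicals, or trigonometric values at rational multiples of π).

Vertex 908 has 2 neighbors: 764, 510.
N(689) = {510, 421}, |N(689)| = 2.
Vertex 198 has 2 neighbors: 454, 421.
N(421) = {689, 198}, |N(421)| = 2.
2-regular, N=9; connected 2-regular on 9 ⇒ C_{9}.
A has 5 distinct eigenvalues ≈ [2.0, 1.532, 0.347, -1.0, -1.879].
Lovász (edge-transitive): ϑ = −9·(-2*cos(pi/9))/((2)−(-2*cos(pi/9))) = 9*cos(pi/9)/(cos(pi/9) + 1).
= 4.36008958… (decimal).
α=4, χ(Ḡ)=5; ϑ=9*cos(pi/9)/(cos(pi/9) + 1) lies between (both strict).

9*cos(pi/9)/(cos(pi/9) + 1)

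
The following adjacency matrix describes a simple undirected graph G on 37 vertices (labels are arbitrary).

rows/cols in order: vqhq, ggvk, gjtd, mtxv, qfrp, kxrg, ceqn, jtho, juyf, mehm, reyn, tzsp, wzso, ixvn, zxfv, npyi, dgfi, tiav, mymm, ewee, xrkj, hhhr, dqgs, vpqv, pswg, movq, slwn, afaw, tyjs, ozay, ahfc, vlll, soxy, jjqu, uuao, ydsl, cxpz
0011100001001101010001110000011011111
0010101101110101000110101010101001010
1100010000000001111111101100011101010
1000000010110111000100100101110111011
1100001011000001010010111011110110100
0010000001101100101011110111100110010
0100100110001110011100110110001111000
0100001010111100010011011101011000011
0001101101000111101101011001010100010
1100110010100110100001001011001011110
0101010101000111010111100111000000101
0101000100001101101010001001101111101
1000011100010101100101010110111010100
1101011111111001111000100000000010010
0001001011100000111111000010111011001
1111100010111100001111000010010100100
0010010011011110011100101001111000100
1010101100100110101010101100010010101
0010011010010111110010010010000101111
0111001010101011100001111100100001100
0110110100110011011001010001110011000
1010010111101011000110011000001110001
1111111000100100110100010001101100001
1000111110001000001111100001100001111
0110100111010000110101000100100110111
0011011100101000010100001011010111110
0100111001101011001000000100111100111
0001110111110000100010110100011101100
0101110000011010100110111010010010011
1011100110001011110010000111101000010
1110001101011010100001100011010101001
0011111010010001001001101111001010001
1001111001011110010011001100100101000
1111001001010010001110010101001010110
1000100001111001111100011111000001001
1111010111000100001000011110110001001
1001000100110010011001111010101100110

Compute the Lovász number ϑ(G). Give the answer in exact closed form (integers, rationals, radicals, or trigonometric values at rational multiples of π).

Vertex vlll has 18 neighbors: gjtd, mtxv, qfrp, kxrg, ceqn, juyf, tzsp, npyi, mymm, hhhr, dqgs, pswg, movq, slwn, afaw, ahfc, soxy, cxpz.
deg(pswg) = 18; N(pswg) = {ggvk, gjtd, qfrp, jtho, juyf, mehm, tzsp, dgfi, tiav, ewee, hhhr, movq, tyjs, vlll, soxy, uuao, ydsl, cxpz}.
deg(soxy) = 18; N(soxy) = {vqhq, mtxv, qfrp, kxrg, ceqn, mehm, tzsp, wzso, ixvn, zxfv, tiav, xrkj, hhhr, pswg, movq, tyjs, vlll, jjqu}.
deg(vpqv) = 18; N(vpqv) = {vqhq, qfrp, kxrg, ceqn, jtho, juyf, wzso, mymm, ewee, xrkj, hhhr, dqgs, afaw, tyjs, jjqu, uuao, ydsl, cxpz}.
18-regular, N=37; SR(37,18,8,9) — a Paley graph.
The 3 distinct eigenvalues: [18.0, 2.541, -3.541].
With N=37: ϑ(G) = 37·(-(-sqrt(37)/2 - 1/2))/(18−(-sqrt(37)/2 - 1/2)) = sqrt(37).
Numerically 6.0827625.

sqrt(37)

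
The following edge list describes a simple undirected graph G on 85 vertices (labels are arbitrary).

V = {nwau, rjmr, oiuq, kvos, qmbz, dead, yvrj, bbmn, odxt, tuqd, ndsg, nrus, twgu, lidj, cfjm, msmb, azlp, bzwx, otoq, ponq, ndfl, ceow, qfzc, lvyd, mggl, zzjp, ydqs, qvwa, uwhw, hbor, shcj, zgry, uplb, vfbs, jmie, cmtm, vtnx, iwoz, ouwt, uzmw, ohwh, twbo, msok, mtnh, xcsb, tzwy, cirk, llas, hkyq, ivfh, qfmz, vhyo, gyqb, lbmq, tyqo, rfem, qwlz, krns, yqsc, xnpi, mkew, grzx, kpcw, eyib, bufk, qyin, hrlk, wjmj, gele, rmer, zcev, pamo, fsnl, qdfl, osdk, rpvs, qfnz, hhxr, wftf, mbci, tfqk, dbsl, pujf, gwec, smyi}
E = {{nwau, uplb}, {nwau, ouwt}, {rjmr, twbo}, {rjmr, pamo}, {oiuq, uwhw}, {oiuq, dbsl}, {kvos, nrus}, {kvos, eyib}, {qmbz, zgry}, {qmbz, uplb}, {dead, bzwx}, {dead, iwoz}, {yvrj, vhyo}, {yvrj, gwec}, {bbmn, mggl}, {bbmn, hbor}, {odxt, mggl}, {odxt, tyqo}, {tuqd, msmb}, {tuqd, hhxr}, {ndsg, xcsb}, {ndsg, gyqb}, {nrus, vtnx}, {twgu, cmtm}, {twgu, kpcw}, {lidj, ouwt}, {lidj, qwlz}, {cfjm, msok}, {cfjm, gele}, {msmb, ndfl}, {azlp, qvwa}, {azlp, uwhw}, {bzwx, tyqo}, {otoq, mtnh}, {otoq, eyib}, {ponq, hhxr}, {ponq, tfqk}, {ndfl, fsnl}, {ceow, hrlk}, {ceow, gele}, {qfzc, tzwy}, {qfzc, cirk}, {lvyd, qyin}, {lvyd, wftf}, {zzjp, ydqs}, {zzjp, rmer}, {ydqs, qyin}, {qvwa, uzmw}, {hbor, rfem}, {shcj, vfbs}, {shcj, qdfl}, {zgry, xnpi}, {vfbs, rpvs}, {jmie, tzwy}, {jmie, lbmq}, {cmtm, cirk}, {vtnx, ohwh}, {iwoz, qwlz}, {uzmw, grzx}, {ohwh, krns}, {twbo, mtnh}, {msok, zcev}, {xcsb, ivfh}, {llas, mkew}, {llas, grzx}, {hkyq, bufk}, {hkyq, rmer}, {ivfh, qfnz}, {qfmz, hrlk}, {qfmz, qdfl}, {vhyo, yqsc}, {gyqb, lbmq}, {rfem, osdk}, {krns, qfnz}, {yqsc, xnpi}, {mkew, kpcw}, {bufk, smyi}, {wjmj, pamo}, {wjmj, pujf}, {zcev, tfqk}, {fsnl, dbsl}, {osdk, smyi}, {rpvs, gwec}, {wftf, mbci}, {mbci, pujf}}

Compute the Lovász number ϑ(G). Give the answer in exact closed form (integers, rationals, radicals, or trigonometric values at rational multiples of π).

Vertex shcj has 2 neighbors: vfbs, qdfl.
N(uplb) = {nwau, qmbz}, |N(uplb)| = 2.
deg(ohwh) = 2; N(ohwh) = {vtnx, krns}.
deg(odxt) = 2; N(odxt) = {mggl, tyqo}.
Regular of degree 2 on 85 vertices: connected 2-regular on 85 ⇒ C_{85}.
A has 43 distinct eigenvalues ≈ [2.0, 1.995, 1.978, 1.951, 1.913, 1.865, 1.806, 1.738, 1.66, 1.573, 1.478, 1.374, 1.263, 1.145, 1.021, 0.891, 0.757, 0.618, 0.476, 0.331, 0.185, 0.037, -0.111, -0.258, -0.404, -0.547, -0.688, -0.825, -0.957, -1.084, -1.205, -1.32, -1.427, -1.527, -1.618, -1.7, -1.774, -1.837, -1.89, -1.933, -1.966, -1.988, -1.999].
ϑ = −N·λ_min/(λ_max−λ_min) = −85·(-2*cos(pi/85))/(2−(-2*cos(pi/85))) = 85*cos(pi/85)/(cos(pi/85) + 1).
ϑ(G) ≈ 42.485483.
Lovász sandwich 42 ≤ 85*cos(pi/85)/(cos(pi/85) + 1) ≤ 43: both strict.

85*cos(pi/85)/(cos(pi/85) + 1)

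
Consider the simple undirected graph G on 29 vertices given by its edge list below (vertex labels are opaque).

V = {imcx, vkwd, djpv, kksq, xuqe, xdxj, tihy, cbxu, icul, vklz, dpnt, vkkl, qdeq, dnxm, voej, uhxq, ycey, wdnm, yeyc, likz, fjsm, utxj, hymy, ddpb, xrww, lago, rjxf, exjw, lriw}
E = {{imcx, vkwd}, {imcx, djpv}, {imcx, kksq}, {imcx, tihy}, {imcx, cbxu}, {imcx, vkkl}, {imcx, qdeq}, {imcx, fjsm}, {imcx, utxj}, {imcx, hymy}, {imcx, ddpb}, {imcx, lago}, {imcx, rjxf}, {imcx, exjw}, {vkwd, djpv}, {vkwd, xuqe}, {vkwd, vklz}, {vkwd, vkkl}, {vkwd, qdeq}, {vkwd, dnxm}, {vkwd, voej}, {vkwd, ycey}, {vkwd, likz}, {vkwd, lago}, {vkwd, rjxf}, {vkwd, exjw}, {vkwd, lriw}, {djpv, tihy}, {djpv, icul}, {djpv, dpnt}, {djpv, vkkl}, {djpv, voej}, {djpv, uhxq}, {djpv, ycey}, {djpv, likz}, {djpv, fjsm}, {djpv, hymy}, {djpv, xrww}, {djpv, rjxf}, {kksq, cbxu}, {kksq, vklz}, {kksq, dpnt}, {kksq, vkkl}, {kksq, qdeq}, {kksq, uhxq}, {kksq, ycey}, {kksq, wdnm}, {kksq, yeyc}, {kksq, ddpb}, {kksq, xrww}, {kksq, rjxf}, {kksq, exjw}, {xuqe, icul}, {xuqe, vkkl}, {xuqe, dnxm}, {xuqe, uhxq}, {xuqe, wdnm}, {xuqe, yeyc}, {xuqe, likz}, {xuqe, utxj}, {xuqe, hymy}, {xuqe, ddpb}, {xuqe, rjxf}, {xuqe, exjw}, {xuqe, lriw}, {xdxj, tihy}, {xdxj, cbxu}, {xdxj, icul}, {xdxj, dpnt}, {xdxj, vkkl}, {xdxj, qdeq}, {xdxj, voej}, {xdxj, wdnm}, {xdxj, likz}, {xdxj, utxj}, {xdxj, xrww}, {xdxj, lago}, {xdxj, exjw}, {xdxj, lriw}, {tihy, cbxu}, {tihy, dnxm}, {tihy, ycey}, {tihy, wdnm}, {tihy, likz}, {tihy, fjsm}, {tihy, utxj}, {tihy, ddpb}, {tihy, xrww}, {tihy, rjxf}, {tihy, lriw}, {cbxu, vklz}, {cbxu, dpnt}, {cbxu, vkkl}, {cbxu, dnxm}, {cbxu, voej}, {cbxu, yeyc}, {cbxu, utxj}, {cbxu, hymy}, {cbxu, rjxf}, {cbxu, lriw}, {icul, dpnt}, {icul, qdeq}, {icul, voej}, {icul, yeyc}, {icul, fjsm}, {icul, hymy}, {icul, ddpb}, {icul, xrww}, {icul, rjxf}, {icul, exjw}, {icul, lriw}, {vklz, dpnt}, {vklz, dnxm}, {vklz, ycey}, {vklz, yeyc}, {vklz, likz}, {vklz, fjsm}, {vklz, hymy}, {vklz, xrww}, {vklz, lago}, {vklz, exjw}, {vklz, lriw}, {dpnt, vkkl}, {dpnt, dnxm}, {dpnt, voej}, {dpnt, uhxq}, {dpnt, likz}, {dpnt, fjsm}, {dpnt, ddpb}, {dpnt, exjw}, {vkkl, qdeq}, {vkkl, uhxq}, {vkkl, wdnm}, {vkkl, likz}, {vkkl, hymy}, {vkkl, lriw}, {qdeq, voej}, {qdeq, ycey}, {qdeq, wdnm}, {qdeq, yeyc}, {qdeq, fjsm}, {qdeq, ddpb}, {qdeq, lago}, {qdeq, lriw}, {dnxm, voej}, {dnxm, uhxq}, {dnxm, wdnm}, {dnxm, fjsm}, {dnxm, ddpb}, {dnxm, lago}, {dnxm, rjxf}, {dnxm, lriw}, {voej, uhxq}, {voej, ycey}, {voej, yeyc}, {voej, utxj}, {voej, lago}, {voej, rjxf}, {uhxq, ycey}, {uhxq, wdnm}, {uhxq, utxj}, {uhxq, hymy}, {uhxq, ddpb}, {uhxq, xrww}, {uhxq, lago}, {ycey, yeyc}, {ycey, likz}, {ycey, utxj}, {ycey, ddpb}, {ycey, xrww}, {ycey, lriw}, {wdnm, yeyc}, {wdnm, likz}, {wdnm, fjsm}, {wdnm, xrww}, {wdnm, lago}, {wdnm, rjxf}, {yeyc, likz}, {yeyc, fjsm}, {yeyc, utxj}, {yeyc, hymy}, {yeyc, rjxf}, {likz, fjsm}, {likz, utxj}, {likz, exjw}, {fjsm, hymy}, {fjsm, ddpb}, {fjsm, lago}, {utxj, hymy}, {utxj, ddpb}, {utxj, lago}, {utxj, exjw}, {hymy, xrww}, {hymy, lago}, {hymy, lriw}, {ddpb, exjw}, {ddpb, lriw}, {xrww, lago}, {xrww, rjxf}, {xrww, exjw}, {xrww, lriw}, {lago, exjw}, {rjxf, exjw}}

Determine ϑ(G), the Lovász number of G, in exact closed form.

sqrt(29)

N(exjw) = {imcx, vkwd, kksq, xuqe, xdxj, icul, vklz, dpnt, likz, utxj, ddpb, xrww, lago, rjxf}, |N(exjw)| = 14.
deg(lriw) = 14; N(lriw) = {vkwd, xuqe, xdxj, tihy, cbxu, icul, vklz, vkkl, qdeq, dnxm, ycey, hymy, ddpb, xrww}.
Vertex vklz has 14 neighbors: vkwd, kksq, cbxu, dpnt, dnxm, ycey, yeyc, likz, fjsm, hymy, xrww, lago, exjw, lriw.
N(imcx) = {vkwd, djpv, kksq, tihy, cbxu, vkkl, qdeq, fjsm, utxj, hymy, ddpb, lago, rjxf, exjw}, |N(imcx)| = 14.
Regular of degree 14 on 29 vertices: strongly regular (29,14,6,7).
The 3 distinct eigenvalues: [14.0, 2.19258, -3.19258].
Lovász (edge-transitive): ϑ = −29·(-sqrt(29)/2 - 1/2)/((14)−(-sqrt(29)/2 - 1/2)) = sqrt(29).
= 5.38516… (decimal).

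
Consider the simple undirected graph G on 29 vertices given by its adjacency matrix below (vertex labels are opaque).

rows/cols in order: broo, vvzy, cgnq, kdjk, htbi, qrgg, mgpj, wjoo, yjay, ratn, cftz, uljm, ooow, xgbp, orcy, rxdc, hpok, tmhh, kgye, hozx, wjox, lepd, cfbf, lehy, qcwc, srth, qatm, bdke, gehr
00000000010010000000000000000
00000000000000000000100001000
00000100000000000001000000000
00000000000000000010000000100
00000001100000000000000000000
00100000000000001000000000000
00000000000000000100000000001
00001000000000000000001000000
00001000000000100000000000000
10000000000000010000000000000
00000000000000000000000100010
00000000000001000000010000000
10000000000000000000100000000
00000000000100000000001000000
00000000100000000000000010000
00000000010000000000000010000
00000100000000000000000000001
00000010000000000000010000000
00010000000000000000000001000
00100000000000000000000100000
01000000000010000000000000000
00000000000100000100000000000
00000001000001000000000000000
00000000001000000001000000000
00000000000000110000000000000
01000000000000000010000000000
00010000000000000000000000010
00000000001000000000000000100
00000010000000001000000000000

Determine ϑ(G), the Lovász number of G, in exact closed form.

29*cos(pi/29)/(cos(pi/29) + 1)

N(qrgg) = {cgnq, hpok}, |N(qrgg)| = 2.
Vertex ooow has 2 neighbors: broo, wjox.
deg(ratn) = 2; N(ratn) = {broo, rxdc}.
deg(broo) = 2; N(broo) = {ratn, ooow}.
Every vertex has degree 2 (N=29); a single 29-cycle (edge-transitive).
A has 15 distinct eigenvalues ≈ [2.0, 1.953, 1.815, 1.592, 1.295, 0.937, 0.535, 0.108, -0.324, -0.74, -1.122, -1.452, -1.714, -1.895, -1.988].
With N=29: ϑ(G) = 29·(-(-1)*2*cos(pi/29))/(2−(-2*cos(pi/29))) = 29*cos(pi/29)/(cos(pi/29) + 1).
≈ 14.4573753 (to 7 d.p.).
14 ≤ 29*cos(pi/29)/(cos(pi/29) + 1) ≤ 15: both strict.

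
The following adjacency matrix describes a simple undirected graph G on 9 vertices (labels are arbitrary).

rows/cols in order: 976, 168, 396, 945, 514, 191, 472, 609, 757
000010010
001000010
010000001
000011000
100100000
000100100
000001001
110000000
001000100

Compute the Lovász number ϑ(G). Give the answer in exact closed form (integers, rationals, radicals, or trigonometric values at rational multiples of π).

9*cos(pi/9)/(cos(pi/9) + 1)

N(609) = {976, 168}, |N(609)| = 2.
deg(945) = 2; N(945) = {514, 191}.
deg(976) = 2; N(976) = {514, 609}.
Vertex 757 has 2 neighbors: 396, 472.
Regular of degree 2 on 9 vertices: a single 9-cycle (edge-transitive).
spec(A) ≈ [2.0, 1.53209, 0.3473, -1.0, -1.87939] (distinct, 5 d.p.).
−9·(-2*cos(pi/9)) / ((2)−(-2*cos(pi/9))) = 9*cos(pi/9)/(cos(pi/9) + 1) = ϑ(G).
ϑ(G) ≈ 4.36009.
Sandwich: α(G)=4 ≤ ϑ(G)=9*cos(pi/9)/(cos(pi/9) + 1) ≤ χ(Ḡ)=5 (both strict).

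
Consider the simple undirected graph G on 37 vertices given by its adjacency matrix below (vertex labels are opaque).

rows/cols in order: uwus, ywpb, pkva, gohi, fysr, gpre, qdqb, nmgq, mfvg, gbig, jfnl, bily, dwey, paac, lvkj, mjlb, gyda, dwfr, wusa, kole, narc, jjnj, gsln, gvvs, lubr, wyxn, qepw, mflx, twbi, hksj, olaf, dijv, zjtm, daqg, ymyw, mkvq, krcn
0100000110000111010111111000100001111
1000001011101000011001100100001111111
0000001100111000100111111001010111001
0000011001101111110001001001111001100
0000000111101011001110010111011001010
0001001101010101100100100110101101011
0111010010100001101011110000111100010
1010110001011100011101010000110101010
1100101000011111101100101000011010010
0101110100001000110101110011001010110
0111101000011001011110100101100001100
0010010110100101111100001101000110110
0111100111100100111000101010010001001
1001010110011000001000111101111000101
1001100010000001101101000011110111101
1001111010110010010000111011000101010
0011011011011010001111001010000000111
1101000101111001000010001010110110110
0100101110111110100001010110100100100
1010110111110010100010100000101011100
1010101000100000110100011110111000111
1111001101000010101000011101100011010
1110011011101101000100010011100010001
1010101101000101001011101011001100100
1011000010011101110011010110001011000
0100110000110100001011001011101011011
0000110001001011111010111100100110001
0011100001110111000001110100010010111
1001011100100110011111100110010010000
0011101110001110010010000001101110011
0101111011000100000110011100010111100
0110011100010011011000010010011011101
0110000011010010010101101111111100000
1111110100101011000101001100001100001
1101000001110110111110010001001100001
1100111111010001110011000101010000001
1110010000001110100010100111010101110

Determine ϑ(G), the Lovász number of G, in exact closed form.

deg(bily) = 18; N(bily) = {pkva, gpre, nmgq, mfvg, jfnl, paac, mjlb, gyda, dwfr, wusa, kole, lubr, wyxn, mflx, dijv, zjtm, ymyw, mkvq}.
deg(daqg) = 18; N(daqg) = {uwus, ywpb, pkva, gohi, fysr, gpre, nmgq, jfnl, dwey, lvkj, mjlb, kole, jjnj, lubr, wyxn, olaf, dijv, krcn}.
Vertex nmgq has 18 neighbors: uwus, pkva, fysr, gpre, gbig, bily, dwey, paac, dwfr, wusa, kole, jjnj, gvvs, twbi, hksj, dijv, daqg, mkvq.
Vertex fysr has 18 neighbors: nmgq, mfvg, gbig, jfnl, dwey, lvkj, mjlb, wusa, kole, narc, gvvs, wyxn, qepw, mflx, hksj, olaf, daqg, mkvq.
Regular of degree 18 on 37 vertices: strongly regular (37,18,8,9).
The 3 distinct eigenvalues: [18.0, 2.5414, -3.5414].
λ_max=18, λ_min=-sqrt(37)/2 - 1/2; ϑ = −37·λ_min/(λ_max−λ_min) = sqrt(37).
Numerically 6.0828.

sqrt(37)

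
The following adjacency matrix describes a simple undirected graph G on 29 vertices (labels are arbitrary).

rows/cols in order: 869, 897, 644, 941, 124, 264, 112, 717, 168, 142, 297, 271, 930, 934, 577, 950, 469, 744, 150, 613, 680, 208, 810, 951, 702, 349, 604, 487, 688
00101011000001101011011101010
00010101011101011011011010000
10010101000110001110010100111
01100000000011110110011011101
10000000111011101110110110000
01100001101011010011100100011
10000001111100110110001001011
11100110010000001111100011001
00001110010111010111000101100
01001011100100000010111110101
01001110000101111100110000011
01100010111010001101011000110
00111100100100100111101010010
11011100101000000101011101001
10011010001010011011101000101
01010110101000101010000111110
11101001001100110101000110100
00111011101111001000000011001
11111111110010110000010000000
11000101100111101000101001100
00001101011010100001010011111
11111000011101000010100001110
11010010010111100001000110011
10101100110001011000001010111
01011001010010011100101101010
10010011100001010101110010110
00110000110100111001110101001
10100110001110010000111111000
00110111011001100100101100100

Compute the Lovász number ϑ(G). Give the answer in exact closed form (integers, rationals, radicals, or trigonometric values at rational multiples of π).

sqrt(29)

Vertex 142 has 14 neighbors: 897, 124, 112, 717, 168, 271, 150, 680, 208, 810, 951, 702, 604, 688.
Vertex 680 has 14 neighbors: 124, 264, 717, 142, 297, 930, 577, 613, 208, 702, 349, 604, 487, 688.
deg(930) = 14; N(930) = {644, 941, 124, 264, 168, 271, 577, 744, 150, 613, 680, 810, 702, 487}.
Vertex 869 has 14 neighbors: 644, 124, 112, 717, 934, 577, 469, 150, 613, 208, 810, 951, 349, 487.
Regular of degree 14 on 29 vertices: strongly regular (29,14,6,7).
The 3 distinct eigenvalues: [14.0, 2.192582, -3.192582].
With N=29: ϑ(G) = 29·(-(-sqrt(29)/2 - 1/2))/(14−(-sqrt(29)/2 - 1/2)) = sqrt(29).
= 5.385165… (decimal).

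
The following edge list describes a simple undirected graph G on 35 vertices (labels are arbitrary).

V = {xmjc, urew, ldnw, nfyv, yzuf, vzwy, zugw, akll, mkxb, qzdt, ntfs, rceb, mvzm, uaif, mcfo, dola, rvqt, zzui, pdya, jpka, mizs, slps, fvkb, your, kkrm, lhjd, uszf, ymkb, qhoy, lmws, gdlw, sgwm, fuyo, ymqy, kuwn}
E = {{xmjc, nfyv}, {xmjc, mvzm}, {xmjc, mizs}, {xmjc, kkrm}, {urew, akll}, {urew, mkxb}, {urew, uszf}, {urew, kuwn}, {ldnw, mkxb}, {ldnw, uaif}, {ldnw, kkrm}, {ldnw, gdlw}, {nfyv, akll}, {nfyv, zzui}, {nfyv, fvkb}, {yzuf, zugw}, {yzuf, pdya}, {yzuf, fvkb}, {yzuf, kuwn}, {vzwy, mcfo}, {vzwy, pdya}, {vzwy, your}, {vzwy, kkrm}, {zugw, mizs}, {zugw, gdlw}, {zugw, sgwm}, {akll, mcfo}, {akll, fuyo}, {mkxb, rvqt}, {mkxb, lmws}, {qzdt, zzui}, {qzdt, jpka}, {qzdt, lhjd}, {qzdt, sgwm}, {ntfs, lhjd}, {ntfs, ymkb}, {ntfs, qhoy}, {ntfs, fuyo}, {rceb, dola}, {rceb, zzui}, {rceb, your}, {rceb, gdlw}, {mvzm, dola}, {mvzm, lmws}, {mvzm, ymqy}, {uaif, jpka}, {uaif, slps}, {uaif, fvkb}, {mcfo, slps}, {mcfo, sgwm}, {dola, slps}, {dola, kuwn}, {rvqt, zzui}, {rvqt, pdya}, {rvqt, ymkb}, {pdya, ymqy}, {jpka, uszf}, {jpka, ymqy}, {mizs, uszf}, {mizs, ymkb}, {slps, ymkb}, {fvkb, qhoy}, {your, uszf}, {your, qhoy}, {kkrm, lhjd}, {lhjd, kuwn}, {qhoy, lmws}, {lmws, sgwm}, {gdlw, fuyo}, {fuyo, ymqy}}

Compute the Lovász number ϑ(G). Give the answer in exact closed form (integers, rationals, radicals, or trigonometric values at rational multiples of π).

15

Vertex uaif has 4 neighbors: ldnw, jpka, slps, fvkb.
deg(vzwy) = 4; N(vzwy) = {mcfo, pdya, your, kkrm}.
N(ymqy) = {mvzm, pdya, jpka, fuyo}, |N(ymqy)| = 4.
deg(qhoy) = 4; N(qhoy) = {ntfs, fvkb, your, lmws}.
Every vertex has degree 4 (N=35); this is K(7,3), the Kneser graph.
A has 4 distinct eigenvalues ≈ [4.0, 2.0, -1.0, -3.0].
λ_max=4, λ_min=-3; ϑ = −35·λ_min/(λ_max−λ_min) = 15.
ϑ(G) ≈ 15.000000000.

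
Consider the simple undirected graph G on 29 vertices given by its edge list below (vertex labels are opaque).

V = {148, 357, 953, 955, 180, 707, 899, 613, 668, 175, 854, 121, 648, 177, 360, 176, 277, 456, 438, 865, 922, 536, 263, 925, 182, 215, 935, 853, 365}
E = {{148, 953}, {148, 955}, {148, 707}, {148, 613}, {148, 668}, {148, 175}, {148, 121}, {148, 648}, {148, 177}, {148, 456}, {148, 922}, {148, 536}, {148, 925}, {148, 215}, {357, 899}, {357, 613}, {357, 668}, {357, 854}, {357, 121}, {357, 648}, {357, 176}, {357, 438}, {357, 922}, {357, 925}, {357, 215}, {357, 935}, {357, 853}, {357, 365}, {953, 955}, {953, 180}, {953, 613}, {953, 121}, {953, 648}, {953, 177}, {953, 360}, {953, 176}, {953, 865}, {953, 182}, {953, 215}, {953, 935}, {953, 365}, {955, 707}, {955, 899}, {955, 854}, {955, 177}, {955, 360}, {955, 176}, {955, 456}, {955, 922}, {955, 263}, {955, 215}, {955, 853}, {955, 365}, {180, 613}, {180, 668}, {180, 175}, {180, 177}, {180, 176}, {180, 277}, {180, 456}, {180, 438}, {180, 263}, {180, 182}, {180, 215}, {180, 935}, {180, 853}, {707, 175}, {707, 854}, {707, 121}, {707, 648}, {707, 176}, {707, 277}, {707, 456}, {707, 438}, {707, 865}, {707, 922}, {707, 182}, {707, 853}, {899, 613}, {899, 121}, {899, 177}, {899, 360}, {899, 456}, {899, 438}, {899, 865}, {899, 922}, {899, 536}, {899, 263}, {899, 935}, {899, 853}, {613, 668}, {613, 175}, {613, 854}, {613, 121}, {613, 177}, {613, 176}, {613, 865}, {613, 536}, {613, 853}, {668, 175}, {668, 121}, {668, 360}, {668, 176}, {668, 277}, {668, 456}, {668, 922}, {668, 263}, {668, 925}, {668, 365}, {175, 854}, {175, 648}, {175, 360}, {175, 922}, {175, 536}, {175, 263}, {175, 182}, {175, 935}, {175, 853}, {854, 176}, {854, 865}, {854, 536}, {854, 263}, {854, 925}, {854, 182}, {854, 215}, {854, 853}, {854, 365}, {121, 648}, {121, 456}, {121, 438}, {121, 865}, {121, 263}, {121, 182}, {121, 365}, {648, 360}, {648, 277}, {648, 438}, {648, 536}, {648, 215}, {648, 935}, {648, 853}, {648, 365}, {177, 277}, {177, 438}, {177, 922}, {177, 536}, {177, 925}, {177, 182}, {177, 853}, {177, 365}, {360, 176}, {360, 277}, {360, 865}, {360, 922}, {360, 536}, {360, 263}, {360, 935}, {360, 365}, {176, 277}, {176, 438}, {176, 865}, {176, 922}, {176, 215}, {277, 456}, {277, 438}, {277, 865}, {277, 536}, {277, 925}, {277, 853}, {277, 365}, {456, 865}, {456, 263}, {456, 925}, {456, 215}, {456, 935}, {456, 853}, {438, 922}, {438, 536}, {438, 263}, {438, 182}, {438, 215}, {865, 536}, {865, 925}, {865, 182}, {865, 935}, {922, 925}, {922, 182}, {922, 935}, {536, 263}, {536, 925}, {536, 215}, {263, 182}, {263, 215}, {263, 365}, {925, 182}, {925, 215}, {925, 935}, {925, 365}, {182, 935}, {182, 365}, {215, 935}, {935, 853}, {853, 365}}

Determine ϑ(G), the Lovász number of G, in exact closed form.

N(263) = {955, 180, 899, 668, 175, 854, 121, 360, 456, 438, 536, 182, 215, 365}, |N(263)| = 14.
deg(536) = 14; N(536) = {148, 899, 613, 175, 854, 648, 177, 360, 277, 438, 865, 263, 925, 215}.
N(182) = {953, 180, 707, 175, 854, 121, 177, 438, 865, 922, 263, 925, 935, 365}, |N(182)| = 14.
Vertex 215 has 14 neighbors: 148, 357, 953, 955, 180, 854, 648, 176, 456, 438, 536, 263, 925, 935.
Regular of degree 14 on 29 vertices: strongly regular (29,14,6,7).
The 3 distinct eigenvalues: [14.0, 2.1926, -3.1926].
λ_max=14, λ_min=-sqrt(29)/2 - 1/2; ϑ = −29·λ_min/(λ_max−λ_min) = sqrt(29).
Numerically 5.385164807.

sqrt(29)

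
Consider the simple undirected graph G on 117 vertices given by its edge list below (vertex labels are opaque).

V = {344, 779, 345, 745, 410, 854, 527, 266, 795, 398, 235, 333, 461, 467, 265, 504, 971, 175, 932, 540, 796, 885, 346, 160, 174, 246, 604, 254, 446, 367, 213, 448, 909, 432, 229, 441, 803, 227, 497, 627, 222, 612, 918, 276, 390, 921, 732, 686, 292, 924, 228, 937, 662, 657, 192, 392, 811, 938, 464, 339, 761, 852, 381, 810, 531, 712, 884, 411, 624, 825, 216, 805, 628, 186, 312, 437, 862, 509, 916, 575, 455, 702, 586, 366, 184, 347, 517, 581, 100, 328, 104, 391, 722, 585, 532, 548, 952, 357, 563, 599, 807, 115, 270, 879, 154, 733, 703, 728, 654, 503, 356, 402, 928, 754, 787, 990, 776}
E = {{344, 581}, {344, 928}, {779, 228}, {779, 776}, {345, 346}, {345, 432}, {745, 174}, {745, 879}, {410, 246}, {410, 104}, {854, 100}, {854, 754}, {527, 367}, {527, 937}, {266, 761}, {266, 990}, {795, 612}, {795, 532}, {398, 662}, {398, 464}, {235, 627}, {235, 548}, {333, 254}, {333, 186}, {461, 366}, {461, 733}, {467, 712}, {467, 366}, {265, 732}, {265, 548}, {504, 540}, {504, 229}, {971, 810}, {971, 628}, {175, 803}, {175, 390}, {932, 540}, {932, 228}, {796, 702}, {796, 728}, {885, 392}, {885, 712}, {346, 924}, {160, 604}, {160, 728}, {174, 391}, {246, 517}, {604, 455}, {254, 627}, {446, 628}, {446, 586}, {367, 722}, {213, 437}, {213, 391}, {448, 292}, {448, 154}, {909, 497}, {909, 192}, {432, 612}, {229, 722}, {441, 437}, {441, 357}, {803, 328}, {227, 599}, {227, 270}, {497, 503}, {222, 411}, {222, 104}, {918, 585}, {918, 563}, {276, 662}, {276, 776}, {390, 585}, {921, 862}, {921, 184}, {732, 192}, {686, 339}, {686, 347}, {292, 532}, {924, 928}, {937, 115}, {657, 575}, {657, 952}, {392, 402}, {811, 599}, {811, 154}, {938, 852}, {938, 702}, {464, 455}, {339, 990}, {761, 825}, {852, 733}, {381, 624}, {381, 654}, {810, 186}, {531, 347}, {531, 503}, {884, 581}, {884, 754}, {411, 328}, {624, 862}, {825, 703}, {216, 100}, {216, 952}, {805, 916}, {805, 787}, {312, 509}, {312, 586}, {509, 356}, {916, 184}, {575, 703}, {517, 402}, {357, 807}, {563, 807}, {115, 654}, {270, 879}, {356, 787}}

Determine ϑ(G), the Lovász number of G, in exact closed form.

117*cos(pi/117)/(cos(pi/117) + 1)

deg(776) = 2; N(776) = {779, 276}.
deg(357) = 2; N(357) = {441, 807}.
deg(437) = 2; N(437) = {213, 441}.
Vertex 347 has 2 neighbors: 686, 531.
deg(v) = 2 for all v (|V|=117); this is C_{117}, the 117-cycle.
Distinct eigenvalues (to 3 d.p.): [2.0, 1.997, 1.988, 1.974, 1.954, 1.928, 1.897, 1.86, 1.818, 1.771, 1.718, 1.661, 1.599, 1.532, 1.461, 1.385, 1.306, 1.223, 1.136, 1.046, 0.953, 0.857, 0.759, 0.659, 0.556, 0.453, 0.347, 0.241, 0.134, 0.027, -0.081, -0.188, -0.294, -0.4, -0.505, -0.608, -0.709, -0.809, -0.906, -1.0, -1.092, -1.18, -1.265, -1.346, -1.424, -1.497, -1.566, -1.631, -1.69, -1.745, -1.795, -1.84, -1.879, -1.913, -1.942, -1.965, -1.982, -1.994, -1.999].
−117·(-2*cos(pi/117)) / ((2)−(-2*cos(pi/117))) = 117*cos(pi/117)/(cos(pi/117) + 1) = ϑ(G).
Numerically 58.48945428.
58 ≤ 117*cos(pi/117)/(cos(pi/117) + 1) ≤ 59: both strict.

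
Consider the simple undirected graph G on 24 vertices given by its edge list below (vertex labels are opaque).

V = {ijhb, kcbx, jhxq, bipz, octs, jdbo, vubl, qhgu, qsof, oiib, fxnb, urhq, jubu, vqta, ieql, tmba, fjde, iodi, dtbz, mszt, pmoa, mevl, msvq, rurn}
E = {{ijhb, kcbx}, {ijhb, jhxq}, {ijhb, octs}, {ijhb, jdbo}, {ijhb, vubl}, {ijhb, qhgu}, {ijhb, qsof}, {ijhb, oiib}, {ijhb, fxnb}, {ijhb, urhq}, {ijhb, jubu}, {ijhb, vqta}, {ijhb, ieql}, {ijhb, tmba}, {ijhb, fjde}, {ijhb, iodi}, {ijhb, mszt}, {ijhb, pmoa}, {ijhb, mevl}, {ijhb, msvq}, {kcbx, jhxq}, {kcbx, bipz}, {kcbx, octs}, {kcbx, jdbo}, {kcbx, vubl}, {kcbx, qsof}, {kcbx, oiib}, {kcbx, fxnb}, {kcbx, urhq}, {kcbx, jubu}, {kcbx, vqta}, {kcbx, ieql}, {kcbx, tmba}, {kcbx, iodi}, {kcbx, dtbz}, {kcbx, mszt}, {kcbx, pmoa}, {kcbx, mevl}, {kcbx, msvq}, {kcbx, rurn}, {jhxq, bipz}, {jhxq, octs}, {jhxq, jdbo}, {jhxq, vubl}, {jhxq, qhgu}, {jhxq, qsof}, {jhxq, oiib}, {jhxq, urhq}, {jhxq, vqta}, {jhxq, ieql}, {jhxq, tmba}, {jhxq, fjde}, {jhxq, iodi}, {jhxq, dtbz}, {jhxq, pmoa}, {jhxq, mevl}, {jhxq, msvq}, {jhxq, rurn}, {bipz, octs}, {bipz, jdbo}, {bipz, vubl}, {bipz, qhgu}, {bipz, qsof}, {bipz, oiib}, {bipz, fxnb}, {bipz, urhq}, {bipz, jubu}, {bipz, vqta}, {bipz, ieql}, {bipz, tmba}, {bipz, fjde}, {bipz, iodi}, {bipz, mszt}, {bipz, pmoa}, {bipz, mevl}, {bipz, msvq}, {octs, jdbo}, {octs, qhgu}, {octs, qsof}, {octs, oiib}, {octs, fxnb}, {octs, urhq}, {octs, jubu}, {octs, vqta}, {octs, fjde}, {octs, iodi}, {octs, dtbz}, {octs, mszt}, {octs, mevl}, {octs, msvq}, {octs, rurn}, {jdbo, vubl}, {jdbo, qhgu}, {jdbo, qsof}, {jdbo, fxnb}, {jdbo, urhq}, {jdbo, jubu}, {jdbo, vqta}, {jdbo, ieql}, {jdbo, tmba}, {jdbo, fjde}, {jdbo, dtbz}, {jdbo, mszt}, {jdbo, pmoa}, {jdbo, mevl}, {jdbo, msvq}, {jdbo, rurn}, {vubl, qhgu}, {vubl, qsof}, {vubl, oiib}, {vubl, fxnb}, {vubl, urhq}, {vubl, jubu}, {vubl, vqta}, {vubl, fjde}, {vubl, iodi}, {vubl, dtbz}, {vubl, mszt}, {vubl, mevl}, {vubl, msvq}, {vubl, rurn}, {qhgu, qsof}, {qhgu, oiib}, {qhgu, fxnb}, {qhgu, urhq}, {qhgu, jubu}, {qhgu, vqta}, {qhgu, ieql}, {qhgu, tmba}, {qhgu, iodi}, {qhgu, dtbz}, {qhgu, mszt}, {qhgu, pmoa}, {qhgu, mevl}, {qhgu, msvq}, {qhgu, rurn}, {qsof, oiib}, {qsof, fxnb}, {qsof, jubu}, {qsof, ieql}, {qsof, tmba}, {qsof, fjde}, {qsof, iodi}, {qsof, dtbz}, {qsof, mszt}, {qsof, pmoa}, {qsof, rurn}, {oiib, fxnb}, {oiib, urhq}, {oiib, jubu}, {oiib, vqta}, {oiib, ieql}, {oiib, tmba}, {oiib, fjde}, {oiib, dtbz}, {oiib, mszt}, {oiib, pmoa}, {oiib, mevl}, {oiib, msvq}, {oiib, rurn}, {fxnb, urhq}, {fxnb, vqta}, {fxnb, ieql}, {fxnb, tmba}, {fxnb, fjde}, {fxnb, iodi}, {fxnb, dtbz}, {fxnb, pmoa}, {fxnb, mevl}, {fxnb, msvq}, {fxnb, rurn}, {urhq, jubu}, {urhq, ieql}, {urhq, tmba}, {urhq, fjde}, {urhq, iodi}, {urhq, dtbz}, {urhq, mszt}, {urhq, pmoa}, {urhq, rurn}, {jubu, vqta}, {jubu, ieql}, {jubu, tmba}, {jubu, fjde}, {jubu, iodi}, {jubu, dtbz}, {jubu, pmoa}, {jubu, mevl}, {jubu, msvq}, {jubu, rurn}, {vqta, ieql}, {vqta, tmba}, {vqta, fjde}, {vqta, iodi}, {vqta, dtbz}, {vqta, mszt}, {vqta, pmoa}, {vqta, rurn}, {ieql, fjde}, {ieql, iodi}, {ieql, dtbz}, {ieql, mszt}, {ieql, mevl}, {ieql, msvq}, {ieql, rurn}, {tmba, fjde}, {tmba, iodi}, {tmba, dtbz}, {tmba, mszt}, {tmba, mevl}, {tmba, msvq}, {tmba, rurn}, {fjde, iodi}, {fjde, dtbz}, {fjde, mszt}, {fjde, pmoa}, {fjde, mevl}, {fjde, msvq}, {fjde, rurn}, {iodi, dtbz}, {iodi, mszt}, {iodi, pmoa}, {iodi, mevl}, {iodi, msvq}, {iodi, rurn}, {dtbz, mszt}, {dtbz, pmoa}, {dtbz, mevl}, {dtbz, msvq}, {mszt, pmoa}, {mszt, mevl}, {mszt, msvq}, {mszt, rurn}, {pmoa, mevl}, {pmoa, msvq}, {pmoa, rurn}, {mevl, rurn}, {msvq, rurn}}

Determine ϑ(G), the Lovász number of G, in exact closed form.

5

N(jdbo) = {ijhb, kcbx, jhxq, bipz, octs, vubl, qhgu, qsof, fxnb, urhq, jubu, vqta, ieql, tmba, fjde, dtbz, mszt, pmoa, mevl, msvq, rurn}, |N(jdbo)| = 21.
deg(ijhb) = 20; N(ijhb) = {kcbx, jhxq, octs, jdbo, vubl, qhgu, qsof, oiib, fxnb, urhq, jubu, vqta, ieql, tmba, fjde, iodi, mszt, pmoa, mevl, msvq}.
N(rurn) = {kcbx, jhxq, octs, jdbo, vubl, qhgu, qsof, oiib, fxnb, urhq, jubu, vqta, ieql, tmba, fjde, iodi, mszt, pmoa, mevl, msvq}, |N(rurn)| = 20.
Vertex fxnb has 20 neighbors: ijhb, kcbx, bipz, octs, jdbo, vubl, qhgu, qsof, oiib, urhq, vqta, ieql, tmba, fjde, iodi, dtbz, pmoa, mevl, msvq, rurn.
Complete multipartite on [5, 5, 4, 4, 3, 3]: sandwich collapses at ϑ=5.
≈ 5.00000 (to 5 d.p.).
Check 5 ≤ 5 ≤ 5: collapsed.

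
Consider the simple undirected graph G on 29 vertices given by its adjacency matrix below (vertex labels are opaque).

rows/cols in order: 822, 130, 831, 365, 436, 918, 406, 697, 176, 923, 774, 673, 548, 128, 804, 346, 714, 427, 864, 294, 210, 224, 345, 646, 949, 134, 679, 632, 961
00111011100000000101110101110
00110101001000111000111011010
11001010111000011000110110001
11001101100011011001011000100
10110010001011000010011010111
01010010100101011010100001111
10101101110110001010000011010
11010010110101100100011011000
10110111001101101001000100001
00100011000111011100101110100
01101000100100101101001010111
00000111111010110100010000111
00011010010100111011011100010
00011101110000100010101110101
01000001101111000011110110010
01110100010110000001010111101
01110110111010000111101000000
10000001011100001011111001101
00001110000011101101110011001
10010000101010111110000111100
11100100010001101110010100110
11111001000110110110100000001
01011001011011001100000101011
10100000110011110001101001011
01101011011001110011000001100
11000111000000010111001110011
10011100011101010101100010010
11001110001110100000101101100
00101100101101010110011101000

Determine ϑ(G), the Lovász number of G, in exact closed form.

sqrt(29)

N(804) = {130, 697, 176, 774, 673, 548, 128, 864, 294, 210, 224, 646, 949, 632}, |N(804)| = 14.
Vertex 176 has 14 neighbors: 822, 831, 365, 918, 406, 697, 774, 673, 128, 804, 714, 294, 646, 961.
Vertex 294 has 14 neighbors: 822, 365, 176, 774, 548, 804, 346, 714, 427, 864, 646, 949, 134, 679.
Vertex 345 has 14 neighbors: 130, 365, 436, 697, 923, 774, 548, 128, 714, 427, 646, 134, 632, 961.
G on 29 vertices is 14-regular; Paley(29): SR with (k,λ,μ)=(14,6,7).
spec(A) ≈ [14.0, 2.1926, -3.1926] (distinct, 4 d.p.).
λ_max=14, λ_min=-sqrt(29)/2 - 1/2; ϑ = −29·λ_min/(λ_max−λ_min) = sqrt(29).
≈ 5.38516481 (to 8 d.p.).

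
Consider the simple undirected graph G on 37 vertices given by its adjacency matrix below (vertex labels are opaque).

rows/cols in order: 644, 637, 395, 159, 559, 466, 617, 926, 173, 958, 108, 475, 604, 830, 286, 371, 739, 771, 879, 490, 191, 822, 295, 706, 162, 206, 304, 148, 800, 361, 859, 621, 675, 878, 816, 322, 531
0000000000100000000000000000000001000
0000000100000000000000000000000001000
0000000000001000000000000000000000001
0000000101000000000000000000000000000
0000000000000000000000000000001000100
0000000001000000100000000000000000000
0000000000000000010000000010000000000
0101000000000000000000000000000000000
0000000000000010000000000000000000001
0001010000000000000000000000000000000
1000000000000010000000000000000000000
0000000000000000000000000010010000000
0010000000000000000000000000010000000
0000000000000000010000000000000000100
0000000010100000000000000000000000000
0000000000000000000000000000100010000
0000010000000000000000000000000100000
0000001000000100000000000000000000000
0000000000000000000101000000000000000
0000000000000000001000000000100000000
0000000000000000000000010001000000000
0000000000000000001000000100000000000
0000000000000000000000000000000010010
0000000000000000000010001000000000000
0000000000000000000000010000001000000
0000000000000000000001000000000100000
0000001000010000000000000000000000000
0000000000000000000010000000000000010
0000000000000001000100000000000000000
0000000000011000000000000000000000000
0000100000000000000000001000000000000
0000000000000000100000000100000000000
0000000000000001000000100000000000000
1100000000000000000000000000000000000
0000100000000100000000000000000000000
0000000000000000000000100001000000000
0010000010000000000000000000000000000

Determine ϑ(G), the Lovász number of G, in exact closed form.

37*cos(pi/37)/(cos(pi/37) + 1)

Vertex 816 has 2 neighbors: 559, 830.
N(191) = {706, 148}, |N(191)| = 2.
deg(162) = 2; N(162) = {706, 859}.
Vertex 490 has 2 neighbors: 879, 800.
Every vertex has degree 2 (N=37); this is C_{37}, the 37-cycle.
spec(A) ≈ [2.0, 1.9712, 1.8858, 1.746, 1.5561, 1.3213, 1.0486, 0.7457, 0.4214, 0.0849, -0.254, -0.5856, -0.9004, -1.1893, -1.4439, -1.657, -1.8225, -1.9355, -1.9928] (distinct, 4 d.p.).
λ_max=2, λ_min=-2*cos(pi/37); ϑ = −37·λ_min/(λ_max−λ_min) = 37*cos(pi/37)/(cos(pi/37) + 1).
≈ 18.4666166 (to 7 d.p.).
Check 18 ≤ 37*cos(pi/37)/(cos(pi/37) + 1) ≤ 19: both strict.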